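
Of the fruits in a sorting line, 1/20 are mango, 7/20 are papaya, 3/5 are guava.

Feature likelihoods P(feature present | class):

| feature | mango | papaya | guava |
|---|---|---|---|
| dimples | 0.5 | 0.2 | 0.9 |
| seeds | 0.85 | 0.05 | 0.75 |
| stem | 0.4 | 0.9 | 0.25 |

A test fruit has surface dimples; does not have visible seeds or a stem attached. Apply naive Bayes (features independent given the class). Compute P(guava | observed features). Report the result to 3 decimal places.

mango: 0.05 × 0.5 × (1−0.85) × (1−0.4) = 0.00225
papaya: 0.35 × 0.2 × (1−0.05) × (1−0.9) = 0.00665
guava: 0.6 × 0.9 × (1−0.75) × (1−0.25) = 0.10125
P(guava | x) = 0.10125 / 0.11015 ≈ 0.919

0.919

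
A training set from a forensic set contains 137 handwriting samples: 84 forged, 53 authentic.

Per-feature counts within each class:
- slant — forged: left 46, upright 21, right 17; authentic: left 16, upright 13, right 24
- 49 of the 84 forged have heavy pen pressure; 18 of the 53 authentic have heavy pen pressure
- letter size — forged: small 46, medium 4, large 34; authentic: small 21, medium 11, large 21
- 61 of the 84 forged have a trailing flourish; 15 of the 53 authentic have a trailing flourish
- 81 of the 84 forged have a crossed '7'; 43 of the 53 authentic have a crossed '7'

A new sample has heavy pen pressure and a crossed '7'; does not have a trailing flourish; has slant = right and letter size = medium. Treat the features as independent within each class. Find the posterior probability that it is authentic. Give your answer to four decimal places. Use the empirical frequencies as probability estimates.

forged: (84/137) × (17/84) × (49/84) × (4/84) × (23/84) × (81/84) ≈ 0.000910081
authentic: (53/137) × (24/53) × (18/53) × (11/53) × (38/53) × (43/53) ≈ 0.00718298
P(authentic | x) = 0.00718298 / 0.008093061 ≈ 0.8875

0.8875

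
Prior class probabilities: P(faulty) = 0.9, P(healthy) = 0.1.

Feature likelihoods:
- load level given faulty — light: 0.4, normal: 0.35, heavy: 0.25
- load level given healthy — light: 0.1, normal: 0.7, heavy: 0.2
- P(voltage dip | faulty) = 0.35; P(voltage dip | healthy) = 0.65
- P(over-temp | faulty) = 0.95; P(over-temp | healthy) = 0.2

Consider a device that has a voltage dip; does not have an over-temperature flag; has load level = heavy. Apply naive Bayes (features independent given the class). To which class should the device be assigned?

faulty: 0.9 × 0.25 × 0.35 × (1−0.95) = 0.0039375
healthy: 0.1 × 0.2 × 0.65 × (1−0.2) = 0.0104
Highest score → healthy.

healthy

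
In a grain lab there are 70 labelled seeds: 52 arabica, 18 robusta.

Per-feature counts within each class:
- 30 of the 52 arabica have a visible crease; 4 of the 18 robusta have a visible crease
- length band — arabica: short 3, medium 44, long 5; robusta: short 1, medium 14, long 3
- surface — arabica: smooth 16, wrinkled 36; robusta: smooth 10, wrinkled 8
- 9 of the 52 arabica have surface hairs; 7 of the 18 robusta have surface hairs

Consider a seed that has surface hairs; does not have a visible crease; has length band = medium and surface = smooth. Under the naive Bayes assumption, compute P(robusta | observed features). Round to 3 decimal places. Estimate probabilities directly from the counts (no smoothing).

0.704

arabica: (52/70) × (22/52) × (44/52) × (16/52) × (9/52) ≈ 0.0141622
robusta: (18/70) × (14/18) × (14/18) × (10/18) × (7/18) ≈ 0.0336077
P(robusta | x) = 0.0336077 / 0.0477699 ≈ 0.704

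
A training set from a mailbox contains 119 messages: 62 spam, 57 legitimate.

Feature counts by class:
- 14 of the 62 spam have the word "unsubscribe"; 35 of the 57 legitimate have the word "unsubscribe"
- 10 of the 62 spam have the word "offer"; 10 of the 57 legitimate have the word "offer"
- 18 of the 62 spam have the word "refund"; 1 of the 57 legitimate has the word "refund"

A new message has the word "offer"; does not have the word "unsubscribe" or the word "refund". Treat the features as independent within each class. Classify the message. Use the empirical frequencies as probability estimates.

spam

spam: (62/119) × (48/62) × (10/62) × (44/62) ≈ 0.0461704
legitimate: (57/119) × (22/57) × (10/57) × (56/57) ≈ 0.031865
Highest score → spam.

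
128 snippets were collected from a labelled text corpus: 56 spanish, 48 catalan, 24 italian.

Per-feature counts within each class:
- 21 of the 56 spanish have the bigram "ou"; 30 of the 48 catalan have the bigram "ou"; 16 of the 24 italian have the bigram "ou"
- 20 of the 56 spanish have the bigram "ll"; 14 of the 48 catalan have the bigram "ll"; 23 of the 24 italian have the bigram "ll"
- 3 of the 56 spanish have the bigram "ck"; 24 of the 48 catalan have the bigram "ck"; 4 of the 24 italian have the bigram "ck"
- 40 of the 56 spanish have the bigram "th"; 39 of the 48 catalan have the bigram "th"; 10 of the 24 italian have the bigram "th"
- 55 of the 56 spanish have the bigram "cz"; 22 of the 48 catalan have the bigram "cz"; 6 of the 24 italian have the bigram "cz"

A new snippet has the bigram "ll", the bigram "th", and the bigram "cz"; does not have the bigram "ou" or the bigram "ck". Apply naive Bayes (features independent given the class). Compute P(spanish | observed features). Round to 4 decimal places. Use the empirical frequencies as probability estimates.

spanish: (56/128) × (35/56) × (20/56) × (53/56) × (40/56) × (55/56) ≈ 0.0648387
catalan: (48/128) × (18/48) × (14/48) × (24/48) × (39/48) × (22/48) = 0.00763702392578125
italian: (24/128) × (8/24) × (23/24) × (20/24) × (10/24) × (6/24) ≈ 0.00519929
P(spanish | x) = 0.0648387 / 0.07767501392578125 ≈ 0.8347

0.8347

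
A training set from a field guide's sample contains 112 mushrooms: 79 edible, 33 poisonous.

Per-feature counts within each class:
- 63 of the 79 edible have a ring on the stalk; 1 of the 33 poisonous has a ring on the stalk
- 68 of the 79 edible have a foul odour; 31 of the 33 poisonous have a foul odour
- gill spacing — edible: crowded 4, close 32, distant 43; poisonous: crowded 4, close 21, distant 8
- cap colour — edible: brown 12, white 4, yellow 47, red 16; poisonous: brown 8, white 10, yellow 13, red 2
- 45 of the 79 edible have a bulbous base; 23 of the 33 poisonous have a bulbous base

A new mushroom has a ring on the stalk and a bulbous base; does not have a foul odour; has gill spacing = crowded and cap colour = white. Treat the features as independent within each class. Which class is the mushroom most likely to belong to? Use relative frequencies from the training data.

edible

edible: (79/112) × (63/79) × (11/79) × (4/79) × (4/79) × (45/79) ≈ 0.000114377
poisonous: (33/112) × (1/33) × (2/33) × (4/33) × (10/33) × (23/33) ≈ 0.000013853
Highest score → edible.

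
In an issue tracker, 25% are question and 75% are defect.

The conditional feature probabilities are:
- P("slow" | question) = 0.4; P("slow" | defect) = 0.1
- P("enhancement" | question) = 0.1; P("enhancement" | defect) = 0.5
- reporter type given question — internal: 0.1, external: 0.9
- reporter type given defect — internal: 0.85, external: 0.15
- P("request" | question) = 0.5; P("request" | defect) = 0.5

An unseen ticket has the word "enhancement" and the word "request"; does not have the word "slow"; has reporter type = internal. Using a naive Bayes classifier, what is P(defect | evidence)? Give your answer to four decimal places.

0.9948

question: 0.25 × (1−0.4) × 0.1 × 0.1 × 0.5 = 0.00075
defect: 0.75 × (1−0.1) × 0.5 × 0.85 × 0.5 = 0.1434375
P(defect | x) = 0.1434375 / 0.1441875 ≈ 0.9948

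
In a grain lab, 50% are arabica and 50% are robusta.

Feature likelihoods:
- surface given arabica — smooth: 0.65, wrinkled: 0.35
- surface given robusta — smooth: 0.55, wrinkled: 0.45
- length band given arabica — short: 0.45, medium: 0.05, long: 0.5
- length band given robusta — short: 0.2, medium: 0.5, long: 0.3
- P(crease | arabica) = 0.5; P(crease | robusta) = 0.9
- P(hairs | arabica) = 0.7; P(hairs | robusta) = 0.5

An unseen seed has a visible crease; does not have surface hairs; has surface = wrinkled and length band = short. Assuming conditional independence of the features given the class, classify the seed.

robusta

arabica: 0.5 × 0.35 × 0.45 × 0.5 × (1−0.7) = 0.0118125
robusta: 0.5 × 0.45 × 0.2 × 0.9 × (1−0.5) = 0.02025
Highest score → robusta.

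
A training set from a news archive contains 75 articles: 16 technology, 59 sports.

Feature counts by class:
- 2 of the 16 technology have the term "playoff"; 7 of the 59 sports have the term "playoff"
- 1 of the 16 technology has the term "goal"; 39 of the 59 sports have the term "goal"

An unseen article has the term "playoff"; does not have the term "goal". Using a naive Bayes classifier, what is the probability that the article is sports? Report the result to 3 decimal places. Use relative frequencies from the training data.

0.559

technology: (16/75) × (2/16) × (15/16) = 0.025
sports: (59/75) × (7/59) × (20/59) ≈ 0.0316384
P(sports | x) = 0.0316384 / 0.0566384 ≈ 0.559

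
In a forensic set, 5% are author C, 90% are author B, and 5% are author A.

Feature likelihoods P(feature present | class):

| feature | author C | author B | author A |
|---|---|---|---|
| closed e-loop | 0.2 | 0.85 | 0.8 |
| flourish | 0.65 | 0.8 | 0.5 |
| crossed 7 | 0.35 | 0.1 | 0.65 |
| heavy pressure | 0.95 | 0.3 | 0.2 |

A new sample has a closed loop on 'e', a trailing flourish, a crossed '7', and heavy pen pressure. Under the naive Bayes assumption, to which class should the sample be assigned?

author C: 0.05 × 0.2 × 0.65 × 0.35 × 0.95 = 0.00216125
author B: 0.9 × 0.85 × 0.8 × 0.1 × 0.3 = 0.01836
author A: 0.05 × 0.8 × 0.5 × 0.65 × 0.2 = 0.0026
Highest score → author B.

author B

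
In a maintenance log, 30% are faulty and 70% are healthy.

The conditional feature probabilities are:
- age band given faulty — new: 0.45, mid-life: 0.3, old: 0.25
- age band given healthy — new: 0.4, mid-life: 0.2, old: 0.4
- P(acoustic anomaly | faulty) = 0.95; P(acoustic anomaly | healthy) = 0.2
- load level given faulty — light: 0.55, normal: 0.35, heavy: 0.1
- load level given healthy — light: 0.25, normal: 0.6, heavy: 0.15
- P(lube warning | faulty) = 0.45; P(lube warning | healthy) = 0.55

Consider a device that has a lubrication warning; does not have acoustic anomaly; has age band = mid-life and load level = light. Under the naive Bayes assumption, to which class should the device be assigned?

faulty: 0.3 × 0.3 × (1−0.95) × 0.55 × 0.45 = 0.00111375
healthy: 0.7 × 0.2 × (1−0.2) × 0.25 × 0.55 = 0.0154
Highest score → healthy.

healthy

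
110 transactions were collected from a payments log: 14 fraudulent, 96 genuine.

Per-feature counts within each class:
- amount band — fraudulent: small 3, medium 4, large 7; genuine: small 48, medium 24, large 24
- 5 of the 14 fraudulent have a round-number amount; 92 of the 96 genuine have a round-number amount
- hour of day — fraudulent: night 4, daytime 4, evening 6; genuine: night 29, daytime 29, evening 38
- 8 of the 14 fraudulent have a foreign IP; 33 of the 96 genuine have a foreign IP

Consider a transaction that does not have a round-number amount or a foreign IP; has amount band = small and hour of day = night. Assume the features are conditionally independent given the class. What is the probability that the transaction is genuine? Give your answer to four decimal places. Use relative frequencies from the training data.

0.6267

fraudulent: (14/110) × (3/14) × (9/14) × (4/14) × (6/14) ≈ 0.00214683
genuine: (96/110) × (48/96) × (4/96) × (29/96) × (63/96) ≈ 0.0036044
P(genuine | x) = 0.0036044 / 0.00575123 ≈ 0.6267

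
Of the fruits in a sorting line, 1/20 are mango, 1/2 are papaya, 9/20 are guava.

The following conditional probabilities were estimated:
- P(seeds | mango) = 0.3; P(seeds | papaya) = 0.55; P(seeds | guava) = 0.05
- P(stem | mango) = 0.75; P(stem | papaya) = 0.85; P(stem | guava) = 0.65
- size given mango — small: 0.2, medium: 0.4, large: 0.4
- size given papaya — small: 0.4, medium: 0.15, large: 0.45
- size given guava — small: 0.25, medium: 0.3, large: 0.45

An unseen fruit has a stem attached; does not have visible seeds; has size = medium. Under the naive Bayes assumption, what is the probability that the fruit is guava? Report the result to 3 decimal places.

mango: 0.05 × (1−0.3) × 0.75 × 0.4 = 0.0105
papaya: 0.5 × (1−0.55) × 0.85 × 0.15 = 0.0286875
guava: 0.45 × (1−0.05) × 0.65 × 0.3 = 0.0833625
P(guava | x) = 0.0833625 / 0.12255 ≈ 0.680

0.680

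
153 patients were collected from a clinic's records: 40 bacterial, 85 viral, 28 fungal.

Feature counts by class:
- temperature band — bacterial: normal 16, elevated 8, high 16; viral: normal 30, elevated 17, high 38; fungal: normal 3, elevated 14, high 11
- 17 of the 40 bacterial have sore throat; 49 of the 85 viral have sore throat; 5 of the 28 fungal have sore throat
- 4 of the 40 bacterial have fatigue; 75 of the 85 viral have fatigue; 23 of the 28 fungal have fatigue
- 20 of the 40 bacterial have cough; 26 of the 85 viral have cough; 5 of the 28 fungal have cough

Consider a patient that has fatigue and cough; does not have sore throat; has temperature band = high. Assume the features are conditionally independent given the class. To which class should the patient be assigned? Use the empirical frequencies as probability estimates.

bacterial: (40/153) × (16/40) × (23/40) × (4/40) × (20/40) ≈ 0.00300654
viral: (85/153) × (38/85) × (36/85) × (75/85) × (26/85) ≈ 0.0283905
fungal: (28/153) × (11/28) × (23/28) × (23/28) × (5/28) ≈ 0.00866269
Highest score → viral.

viral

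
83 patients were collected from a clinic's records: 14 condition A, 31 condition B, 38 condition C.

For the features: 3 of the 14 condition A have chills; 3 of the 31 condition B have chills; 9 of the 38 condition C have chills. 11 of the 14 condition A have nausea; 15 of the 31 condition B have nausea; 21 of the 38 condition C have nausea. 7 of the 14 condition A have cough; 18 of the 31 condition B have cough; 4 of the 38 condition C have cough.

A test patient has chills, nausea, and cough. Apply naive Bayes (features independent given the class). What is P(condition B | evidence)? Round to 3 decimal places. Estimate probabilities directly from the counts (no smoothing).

condition A: (14/83) × (3/14) × (11/14) × (7/14) ≈ 0.0141997
condition B: (31/83) × (3/31) × (15/31) × (18/31) ≈ 0.0101551
condition C: (38/83) × (9/38) × (21/38) × (4/38) ≈ 0.00630778
P(condition B | x) = 0.0101551 / 0.03066258 ≈ 0.331

0.331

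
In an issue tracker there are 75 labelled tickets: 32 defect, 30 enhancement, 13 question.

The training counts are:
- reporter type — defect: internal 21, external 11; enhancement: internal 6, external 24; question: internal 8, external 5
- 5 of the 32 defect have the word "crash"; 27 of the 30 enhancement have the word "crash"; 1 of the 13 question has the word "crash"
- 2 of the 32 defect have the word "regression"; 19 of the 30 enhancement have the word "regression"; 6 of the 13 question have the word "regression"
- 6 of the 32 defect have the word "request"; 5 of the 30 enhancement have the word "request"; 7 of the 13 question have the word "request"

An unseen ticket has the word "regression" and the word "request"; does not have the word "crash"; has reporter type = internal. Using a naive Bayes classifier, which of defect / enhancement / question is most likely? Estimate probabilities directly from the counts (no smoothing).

question

defect: (32/75) × (21/32) × (27/32) × (2/32) × (6/32) = 0.0027685546875
enhancement: (30/75) × (6/30) × (3/30) × (19/30) × (5/30) ≈ 0.000844444
question: (13/75) × (8/13) × (12/13) × (6/13) × (7/13) ≈ 0.0244697
Highest score → question.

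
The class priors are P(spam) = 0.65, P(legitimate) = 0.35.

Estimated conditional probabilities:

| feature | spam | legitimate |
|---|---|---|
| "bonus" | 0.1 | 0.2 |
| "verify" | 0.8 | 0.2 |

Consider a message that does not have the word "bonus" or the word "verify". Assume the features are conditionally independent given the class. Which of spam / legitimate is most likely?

spam: 0.65 × (1−0.1) × (1−0.8) = 0.117
legitimate: 0.35 × (1−0.2) × (1−0.2) = 0.224
Highest score → legitimate.

legitimate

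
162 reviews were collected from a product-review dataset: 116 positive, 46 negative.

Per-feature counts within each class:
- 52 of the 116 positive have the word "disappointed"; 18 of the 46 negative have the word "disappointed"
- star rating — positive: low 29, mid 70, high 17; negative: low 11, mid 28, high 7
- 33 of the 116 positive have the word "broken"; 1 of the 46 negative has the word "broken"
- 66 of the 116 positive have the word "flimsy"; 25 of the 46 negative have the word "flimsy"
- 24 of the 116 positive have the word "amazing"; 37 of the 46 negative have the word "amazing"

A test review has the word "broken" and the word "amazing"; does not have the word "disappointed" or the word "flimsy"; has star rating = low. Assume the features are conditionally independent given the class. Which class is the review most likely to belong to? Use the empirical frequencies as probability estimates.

positive: (116/162) × (64/116) × (29/116) × (33/116) × (50/116) × (24/116) ≈ 0.00250568
negative: (46/162) × (28/46) × (11/46) × (1/46) × (21/46) × (37/46) ≈ 0.000329933
Highest score → positive.

positive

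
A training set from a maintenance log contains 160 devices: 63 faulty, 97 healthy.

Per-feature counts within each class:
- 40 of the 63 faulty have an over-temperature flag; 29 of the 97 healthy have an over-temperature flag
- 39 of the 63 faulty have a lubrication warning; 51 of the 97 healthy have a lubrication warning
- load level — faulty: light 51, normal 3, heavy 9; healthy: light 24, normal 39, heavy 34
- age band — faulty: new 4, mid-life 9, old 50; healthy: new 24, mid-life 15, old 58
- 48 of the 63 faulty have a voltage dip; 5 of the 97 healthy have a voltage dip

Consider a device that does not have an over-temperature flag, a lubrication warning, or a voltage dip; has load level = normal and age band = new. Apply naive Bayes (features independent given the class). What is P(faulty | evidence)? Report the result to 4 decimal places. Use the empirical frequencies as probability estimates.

0.0021

faulty: (63/160) × (23/63) × (24/63) × (3/63) × (4/63) × (15/63) ≈ 0.0000394212
healthy: (97/160) × (68/97) × (46/97) × (39/97) × (24/97) × (92/97) ≈ 0.0190162
P(faulty | x) = 0.0000394212 / 0.0190556212 ≈ 0.0021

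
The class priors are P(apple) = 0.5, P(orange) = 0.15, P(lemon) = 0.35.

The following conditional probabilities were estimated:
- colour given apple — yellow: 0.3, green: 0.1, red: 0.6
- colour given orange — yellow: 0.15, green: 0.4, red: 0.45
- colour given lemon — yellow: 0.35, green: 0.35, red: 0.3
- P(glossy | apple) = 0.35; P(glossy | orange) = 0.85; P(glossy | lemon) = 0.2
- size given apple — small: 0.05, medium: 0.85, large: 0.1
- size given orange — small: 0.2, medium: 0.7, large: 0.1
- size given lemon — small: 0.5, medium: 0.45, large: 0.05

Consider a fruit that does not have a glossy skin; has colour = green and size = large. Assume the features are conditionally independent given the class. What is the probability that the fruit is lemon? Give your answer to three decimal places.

0.541

apple: 0.5 × 0.1 × (1−0.35) × 0.1 = 0.00325
orange: 0.15 × 0.4 × (1−0.85) × 0.1 = 0.0009
lemon: 0.35 × 0.35 × (1−0.2) × 0.05 = 0.0049
P(lemon | x) = 0.0049 / 0.00905 ≈ 0.541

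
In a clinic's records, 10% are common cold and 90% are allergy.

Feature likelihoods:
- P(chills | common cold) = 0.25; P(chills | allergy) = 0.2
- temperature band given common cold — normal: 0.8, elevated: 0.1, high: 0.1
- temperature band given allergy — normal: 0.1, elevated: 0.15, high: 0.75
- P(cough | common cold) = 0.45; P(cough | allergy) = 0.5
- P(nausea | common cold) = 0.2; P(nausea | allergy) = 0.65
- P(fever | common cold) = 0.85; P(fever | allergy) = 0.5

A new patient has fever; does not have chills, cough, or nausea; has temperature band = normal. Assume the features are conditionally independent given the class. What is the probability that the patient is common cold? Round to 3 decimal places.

common cold: 0.1 × (1−0.25) × 0.8 × (1−0.45) × (1−0.2) × 0.85 = 0.02244
allergy: 0.9 × (1−0.2) × 0.1 × (1−0.5) × (1−0.65) × 0.5 = 0.0063
P(common cold | x) = 0.02244 / 0.02874 ≈ 0.781

0.781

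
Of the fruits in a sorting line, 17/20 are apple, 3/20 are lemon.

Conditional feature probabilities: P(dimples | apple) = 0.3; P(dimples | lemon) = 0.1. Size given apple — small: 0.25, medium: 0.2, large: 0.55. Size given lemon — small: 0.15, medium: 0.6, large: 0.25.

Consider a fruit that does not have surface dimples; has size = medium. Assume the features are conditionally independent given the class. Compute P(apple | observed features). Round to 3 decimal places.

0.595

apple: 0.85 × (1−0.3) × 0.2 = 0.119
lemon: 0.15 × (1−0.1) × 0.6 = 0.081
P(apple | x) = 0.119 / 0.2 ≈ 0.595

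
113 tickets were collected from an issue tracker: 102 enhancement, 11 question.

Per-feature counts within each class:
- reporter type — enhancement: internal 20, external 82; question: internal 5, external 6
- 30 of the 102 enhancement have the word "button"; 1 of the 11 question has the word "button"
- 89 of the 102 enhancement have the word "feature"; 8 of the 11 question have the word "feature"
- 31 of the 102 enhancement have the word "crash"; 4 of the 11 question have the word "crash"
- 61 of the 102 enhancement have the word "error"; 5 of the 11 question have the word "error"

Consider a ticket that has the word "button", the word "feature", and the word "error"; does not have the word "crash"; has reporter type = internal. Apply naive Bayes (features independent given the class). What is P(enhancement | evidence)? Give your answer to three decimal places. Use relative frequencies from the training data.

0.957

enhancement: (102/113) × (20/102) × (30/102) × (89/102) × (71/102) × (61/102) ≈ 0.0189082
question: (11/113) × (5/11) × (1/11) × (8/11) × (7/11) × (5/11) ≈ 0.000846211
P(enhancement | x) = 0.0189082 / 0.019754411 ≈ 0.957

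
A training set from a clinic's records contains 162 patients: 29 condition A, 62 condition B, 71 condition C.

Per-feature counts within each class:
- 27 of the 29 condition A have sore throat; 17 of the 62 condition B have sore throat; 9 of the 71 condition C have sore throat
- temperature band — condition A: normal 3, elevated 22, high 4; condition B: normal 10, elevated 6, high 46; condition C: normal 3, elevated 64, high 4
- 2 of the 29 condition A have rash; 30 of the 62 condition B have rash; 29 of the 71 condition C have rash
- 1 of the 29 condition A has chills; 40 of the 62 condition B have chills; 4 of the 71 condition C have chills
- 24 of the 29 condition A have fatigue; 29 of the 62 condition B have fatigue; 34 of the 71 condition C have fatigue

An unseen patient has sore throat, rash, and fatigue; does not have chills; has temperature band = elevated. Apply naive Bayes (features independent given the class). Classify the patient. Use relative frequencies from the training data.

condition C

condition A: (29/162) × (27/29) × (22/29) × (2/29) × (28/29) × (24/29) ≈ 0.00696753
condition B: (62/162) × (17/62) × (6/62) × (30/62) × (22/62) × (29/62) ≈ 0.000815568
condition C: (71/162) × (9/71) × (64/71) × (29/71) × (67/71) × (34/71) ≈ 0.00924327
Highest score → condition C.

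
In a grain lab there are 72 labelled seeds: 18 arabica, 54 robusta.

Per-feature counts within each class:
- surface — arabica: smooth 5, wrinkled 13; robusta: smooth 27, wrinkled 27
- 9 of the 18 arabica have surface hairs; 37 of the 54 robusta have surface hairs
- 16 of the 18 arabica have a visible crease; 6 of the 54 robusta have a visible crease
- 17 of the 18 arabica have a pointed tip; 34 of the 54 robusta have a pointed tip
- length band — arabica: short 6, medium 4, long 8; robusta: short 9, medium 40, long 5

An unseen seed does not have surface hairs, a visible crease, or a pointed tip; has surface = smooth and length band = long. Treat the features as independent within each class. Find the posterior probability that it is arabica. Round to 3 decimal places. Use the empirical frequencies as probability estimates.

0.026

arabica: (18/72) × (5/18) × (9/18) × (2/18) × (1/18) × (8/18) ≈ 0.0000952599
robusta: (54/72) × (27/54) × (17/54) × (48/54) × (20/54) × (5/54) ≈ 0.00359871
P(arabica | x) = 0.0000952599 / 0.0036939699 ≈ 0.026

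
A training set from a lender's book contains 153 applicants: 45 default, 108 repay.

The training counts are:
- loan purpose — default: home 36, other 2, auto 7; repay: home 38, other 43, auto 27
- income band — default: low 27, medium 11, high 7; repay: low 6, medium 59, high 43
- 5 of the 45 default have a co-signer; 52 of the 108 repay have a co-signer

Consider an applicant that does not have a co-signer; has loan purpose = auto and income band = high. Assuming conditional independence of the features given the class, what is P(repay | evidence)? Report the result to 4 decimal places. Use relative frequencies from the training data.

default: (45/153) × (7/45) × (7/45) × (40/45) ≈ 0.00632615
repay: (108/153) × (27/108) × (43/108) × (56/108) ≈ 0.0364319
P(repay | x) = 0.0364319 / 0.04275805 ≈ 0.8520

0.8520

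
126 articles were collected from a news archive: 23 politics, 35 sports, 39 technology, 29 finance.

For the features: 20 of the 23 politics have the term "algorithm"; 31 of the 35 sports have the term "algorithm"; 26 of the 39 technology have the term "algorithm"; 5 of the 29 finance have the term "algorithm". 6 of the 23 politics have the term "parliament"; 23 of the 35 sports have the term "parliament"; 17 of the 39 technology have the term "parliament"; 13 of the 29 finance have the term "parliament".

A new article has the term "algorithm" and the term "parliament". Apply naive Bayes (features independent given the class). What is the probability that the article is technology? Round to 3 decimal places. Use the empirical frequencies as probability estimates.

politics: (23/126) × (20/23) × (6/23) ≈ 0.0414079
sports: (35/126) × (31/35) × (23/35) ≈ 0.161678
technology: (39/126) × (26/39) × (17/39) ≈ 0.0899471
finance: (29/126) × (5/29) × (13/29) ≈ 0.0177887
P(technology | x) = 0.0899471 / 0.3108217 ≈ 0.289

0.289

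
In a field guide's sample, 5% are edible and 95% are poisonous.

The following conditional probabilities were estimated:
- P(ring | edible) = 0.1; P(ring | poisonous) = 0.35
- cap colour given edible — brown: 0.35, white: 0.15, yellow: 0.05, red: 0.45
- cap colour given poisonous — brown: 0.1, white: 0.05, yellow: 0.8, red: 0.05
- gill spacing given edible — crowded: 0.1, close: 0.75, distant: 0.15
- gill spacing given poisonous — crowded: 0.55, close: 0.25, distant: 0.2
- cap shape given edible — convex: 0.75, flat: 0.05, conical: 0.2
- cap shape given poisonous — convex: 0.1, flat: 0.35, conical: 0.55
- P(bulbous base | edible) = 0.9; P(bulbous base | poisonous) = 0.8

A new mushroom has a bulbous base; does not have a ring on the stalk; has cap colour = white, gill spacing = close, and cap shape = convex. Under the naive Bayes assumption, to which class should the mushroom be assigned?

edible

edible: 0.05 × (1−0.1) × 0.15 × 0.75 × 0.75 × 0.9 = 0.0034171875
poisonous: 0.95 × (1−0.35) × 0.05 × 0.25 × 0.1 × 0.8 = 0.0006175
Highest score → edible.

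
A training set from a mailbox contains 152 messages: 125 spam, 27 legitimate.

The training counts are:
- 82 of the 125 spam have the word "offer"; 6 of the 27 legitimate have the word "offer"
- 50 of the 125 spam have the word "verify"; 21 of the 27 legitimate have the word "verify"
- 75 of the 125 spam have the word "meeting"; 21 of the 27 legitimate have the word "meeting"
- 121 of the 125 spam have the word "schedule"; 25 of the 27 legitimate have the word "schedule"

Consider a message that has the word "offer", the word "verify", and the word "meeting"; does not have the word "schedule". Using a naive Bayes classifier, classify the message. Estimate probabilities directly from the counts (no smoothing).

spam: (125/152) × (82/125) × (50/125) × (75/125) × (4/125) ≈ 0.00414316
legitimate: (27/152) × (6/27) × (21/27) × (21/27) × (2/27) ≈ 0.00176883
Highest score → spam.

spam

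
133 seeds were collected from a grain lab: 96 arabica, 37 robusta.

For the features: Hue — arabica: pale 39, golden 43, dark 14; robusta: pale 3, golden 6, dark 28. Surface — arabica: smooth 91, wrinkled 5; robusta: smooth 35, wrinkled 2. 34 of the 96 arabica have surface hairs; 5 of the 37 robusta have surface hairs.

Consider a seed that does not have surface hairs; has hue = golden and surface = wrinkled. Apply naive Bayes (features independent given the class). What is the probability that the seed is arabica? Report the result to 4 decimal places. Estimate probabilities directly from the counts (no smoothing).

0.8376

arabica: (96/133) × (43/96) × (5/96) × (62/96) ≈ 0.0108752
robusta: (37/133) × (6/37) × (2/37) × (32/37) ≈ 0.002109
P(arabica | x) = 0.0108752 / 0.0129842 ≈ 0.8376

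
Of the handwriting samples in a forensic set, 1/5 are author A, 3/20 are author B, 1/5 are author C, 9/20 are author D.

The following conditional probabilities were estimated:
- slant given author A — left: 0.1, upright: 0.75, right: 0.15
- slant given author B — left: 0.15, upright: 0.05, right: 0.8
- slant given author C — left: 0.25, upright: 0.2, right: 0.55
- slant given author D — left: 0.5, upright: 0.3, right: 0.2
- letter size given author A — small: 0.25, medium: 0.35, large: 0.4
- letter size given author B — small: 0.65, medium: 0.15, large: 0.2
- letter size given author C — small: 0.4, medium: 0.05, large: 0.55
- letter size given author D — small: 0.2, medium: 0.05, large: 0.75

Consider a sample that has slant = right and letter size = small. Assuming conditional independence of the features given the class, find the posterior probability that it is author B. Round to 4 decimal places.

0.5288

author A: 0.2 × 0.15 × 0.25 = 0.0075
author B: 0.15 × 0.8 × 0.65 = 0.078
author C: 0.2 × 0.55 × 0.4 = 0.044
author D: 0.45 × 0.2 × 0.2 = 0.018
P(author B | x) = 0.078 / 0.1475 ≈ 0.5288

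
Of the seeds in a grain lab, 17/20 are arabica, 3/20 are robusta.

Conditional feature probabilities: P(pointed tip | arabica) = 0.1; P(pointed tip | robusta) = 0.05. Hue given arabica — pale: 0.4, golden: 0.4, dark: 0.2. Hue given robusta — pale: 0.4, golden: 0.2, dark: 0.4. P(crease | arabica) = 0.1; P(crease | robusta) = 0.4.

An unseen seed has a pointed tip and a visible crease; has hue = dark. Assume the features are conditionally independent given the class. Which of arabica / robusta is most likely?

arabica: 0.85 × 0.1 × 0.2 × 0.1 = 0.0017
robusta: 0.15 × 0.05 × 0.4 × 0.4 = 0.0012
Highest score → arabica.

arabica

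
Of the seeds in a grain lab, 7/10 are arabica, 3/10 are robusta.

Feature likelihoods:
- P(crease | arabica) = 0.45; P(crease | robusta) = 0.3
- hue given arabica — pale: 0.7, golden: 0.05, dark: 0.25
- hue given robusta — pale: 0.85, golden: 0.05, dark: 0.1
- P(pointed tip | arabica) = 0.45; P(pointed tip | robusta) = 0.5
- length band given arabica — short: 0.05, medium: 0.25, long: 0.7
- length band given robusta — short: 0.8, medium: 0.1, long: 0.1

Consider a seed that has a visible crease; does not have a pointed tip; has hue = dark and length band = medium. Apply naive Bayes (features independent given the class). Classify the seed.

arabica: 0.7 × 0.45 × 0.25 × (1−0.45) × 0.25 = 0.010828125
robusta: 0.3 × 0.3 × 0.1 × (1−0.5) × 0.1 = 0.00045
Highest score → arabica.

arabica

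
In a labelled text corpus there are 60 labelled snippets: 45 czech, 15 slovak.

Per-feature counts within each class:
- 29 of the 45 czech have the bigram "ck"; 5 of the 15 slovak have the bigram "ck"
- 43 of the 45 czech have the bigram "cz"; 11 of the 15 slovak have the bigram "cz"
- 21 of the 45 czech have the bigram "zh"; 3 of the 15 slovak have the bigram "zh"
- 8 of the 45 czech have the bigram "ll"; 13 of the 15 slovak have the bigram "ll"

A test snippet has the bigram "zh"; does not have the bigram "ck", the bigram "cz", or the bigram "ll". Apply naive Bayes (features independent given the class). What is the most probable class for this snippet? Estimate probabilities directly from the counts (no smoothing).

czech

czech: (45/60) × (16/45) × (2/45) × (21/45) × (37/45) ≈ 0.0045476
slovak: (15/60) × (10/15) × (4/15) × (3/15) × (2/15) ≈ 0.00118519
Highest score → czech.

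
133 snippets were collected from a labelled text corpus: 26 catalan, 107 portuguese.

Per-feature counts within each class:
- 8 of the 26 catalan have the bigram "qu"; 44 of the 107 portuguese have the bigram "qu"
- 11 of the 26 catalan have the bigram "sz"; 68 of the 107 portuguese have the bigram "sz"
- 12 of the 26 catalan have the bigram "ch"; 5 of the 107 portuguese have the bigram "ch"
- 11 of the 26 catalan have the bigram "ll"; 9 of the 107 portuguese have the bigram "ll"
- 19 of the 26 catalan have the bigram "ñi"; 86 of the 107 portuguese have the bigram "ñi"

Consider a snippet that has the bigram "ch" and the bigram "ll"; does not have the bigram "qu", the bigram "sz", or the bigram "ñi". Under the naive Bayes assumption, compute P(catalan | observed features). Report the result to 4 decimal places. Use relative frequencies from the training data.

0.9686

catalan: (26/133) × (18/26) × (15/26) × (12/26) × (11/26) × (7/26) ≈ 0.00410479
portuguese: (107/133) × (63/107) × (39/107) × (5/107) × (9/107) × (21/107) ≈ 0.000133183
P(catalan | x) = 0.00410479 / 0.004237973 ≈ 0.9686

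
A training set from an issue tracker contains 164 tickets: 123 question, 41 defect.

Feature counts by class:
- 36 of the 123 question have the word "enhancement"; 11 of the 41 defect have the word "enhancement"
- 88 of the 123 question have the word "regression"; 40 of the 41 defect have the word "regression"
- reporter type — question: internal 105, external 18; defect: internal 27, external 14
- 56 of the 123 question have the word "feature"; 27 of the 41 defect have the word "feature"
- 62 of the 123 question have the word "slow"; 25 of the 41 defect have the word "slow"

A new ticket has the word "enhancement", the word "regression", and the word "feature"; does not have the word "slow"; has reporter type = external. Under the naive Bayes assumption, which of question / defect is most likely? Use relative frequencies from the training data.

question: (123/164) × (36/123) × (88/123) × (18/123) × (56/123) × (61/123) ≈ 0.00518933
defect: (41/164) × (11/41) × (40/41) × (14/41) × (27/41) × (16/41) ≈ 0.00574229
Highest score → defect.

defect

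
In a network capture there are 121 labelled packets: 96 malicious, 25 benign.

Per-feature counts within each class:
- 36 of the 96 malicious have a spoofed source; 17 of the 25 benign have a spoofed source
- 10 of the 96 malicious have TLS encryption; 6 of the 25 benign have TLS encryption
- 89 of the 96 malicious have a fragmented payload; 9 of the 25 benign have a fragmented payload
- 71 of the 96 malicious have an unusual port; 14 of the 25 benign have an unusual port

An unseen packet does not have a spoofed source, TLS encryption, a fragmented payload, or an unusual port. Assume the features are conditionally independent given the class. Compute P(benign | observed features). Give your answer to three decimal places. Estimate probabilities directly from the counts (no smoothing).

malicious: (96/121) × (60/96) × (86/96) × (7/96) × (25/96) ≈ 0.00843507
benign: (25/121) × (8/25) × (19/25) × (16/25) × (11/25) ≈ 0.0141498
P(benign | x) = 0.0141498 / 0.02258487 ≈ 0.627

0.627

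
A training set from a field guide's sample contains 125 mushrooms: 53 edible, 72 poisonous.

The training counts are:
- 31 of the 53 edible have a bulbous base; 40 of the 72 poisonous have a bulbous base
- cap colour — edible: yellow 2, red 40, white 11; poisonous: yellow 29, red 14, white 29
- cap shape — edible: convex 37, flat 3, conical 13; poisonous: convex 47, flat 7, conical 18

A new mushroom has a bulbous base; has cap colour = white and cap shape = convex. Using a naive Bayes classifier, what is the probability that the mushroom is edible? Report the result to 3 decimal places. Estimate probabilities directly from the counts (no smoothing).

edible: (53/125) × (31/53) × (11/53) × (37/53) ≈ 0.0359331
poisonous: (72/125) × (40/72) × (29/72) × (47/72) ≈ 0.0841358
P(edible | x) = 0.0359331 / 0.1200689 ≈ 0.299

0.299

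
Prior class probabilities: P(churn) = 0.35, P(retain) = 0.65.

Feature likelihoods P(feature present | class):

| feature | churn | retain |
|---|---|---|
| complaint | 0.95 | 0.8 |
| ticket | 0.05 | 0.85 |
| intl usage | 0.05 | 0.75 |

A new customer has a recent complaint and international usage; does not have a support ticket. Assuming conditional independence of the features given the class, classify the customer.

churn: 0.35 × 0.95 × (1−0.05) × 0.05 = 0.01579375
retain: 0.65 × 0.8 × (1−0.85) × 0.75 = 0.0585
Highest score → retain.

retain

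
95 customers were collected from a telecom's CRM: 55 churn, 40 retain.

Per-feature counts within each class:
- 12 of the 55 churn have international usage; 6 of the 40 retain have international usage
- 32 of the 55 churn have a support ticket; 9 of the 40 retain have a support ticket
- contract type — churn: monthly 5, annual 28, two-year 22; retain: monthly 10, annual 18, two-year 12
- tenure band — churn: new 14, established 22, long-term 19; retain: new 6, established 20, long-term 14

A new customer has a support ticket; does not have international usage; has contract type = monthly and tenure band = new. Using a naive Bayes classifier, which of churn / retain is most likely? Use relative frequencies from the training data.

churn: (55/95) × (43/55) × (32/55) × (5/55) × (14/55) ≈ 0.00609403
retain: (40/95) × (34/40) × (9/40) × (10/40) × (6/40) ≈ 0.00301974
Highest score → churn.

churn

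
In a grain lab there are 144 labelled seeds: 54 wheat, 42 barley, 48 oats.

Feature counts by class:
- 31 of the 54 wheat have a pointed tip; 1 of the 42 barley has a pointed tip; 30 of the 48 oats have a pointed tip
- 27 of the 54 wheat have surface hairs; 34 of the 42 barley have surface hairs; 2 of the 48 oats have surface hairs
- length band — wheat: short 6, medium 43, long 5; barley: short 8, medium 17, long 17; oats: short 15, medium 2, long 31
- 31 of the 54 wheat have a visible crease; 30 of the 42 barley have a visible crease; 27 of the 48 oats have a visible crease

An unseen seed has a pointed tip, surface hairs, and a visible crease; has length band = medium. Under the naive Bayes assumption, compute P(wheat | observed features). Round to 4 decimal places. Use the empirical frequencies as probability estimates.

wheat: (54/144) × (31/54) × (27/54) × (43/54) × (31/54) ≈ 0.0492053
barley: (42/144) × (1/42) × (34/42) × (17/42) × (30/42) ≈ 0.00162532
oats: (48/144) × (30/48) × (2/48) × (2/48) × (27/48) ≈ 0.000203451
P(wheat | x) = 0.0492053 / 0.051034071 ≈ 0.9642

0.9642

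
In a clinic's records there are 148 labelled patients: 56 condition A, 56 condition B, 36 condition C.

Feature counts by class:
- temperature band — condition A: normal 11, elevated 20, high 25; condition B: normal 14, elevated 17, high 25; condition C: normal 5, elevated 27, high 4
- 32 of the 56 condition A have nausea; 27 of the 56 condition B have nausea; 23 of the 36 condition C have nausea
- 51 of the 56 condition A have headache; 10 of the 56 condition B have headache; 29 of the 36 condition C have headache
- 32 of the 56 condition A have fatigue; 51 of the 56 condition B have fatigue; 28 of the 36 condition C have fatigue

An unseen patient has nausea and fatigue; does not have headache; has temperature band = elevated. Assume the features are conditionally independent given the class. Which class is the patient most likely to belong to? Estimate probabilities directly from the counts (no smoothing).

condition A: (56/148) × (20/56) × (32/56) × (5/56) × (32/56) ≈ 0.0039398
condition B: (56/148) × (17/56) × (27/56) × (46/56) × (51/56) ≈ 0.04143
condition C: (36/148) × (27/36) × (23/36) × (7/36) × (28/36) ≈ 0.017627
Highest score → condition B.

condition B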